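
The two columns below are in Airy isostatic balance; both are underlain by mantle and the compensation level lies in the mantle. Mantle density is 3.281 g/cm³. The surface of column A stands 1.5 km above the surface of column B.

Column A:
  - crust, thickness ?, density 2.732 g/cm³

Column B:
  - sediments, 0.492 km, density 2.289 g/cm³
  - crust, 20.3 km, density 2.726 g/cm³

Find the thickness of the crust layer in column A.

Take the compensation level at the base of the deeper column (depth z_c below the surface of column A) and equate Σ ρ_i t_i down to z_c; mantle fills any gap and the z_c terms cancel.
Column A: x×2.732 + (z_c − 0 − x)×3.281
Column B: 1.5×0 + 0.492×2.289 + 20.3×2.726 + (z_c − 1.5 − 20.792)×3.281
The z_c×3.281 term appears on both sides and cancels. Collect the known terms of each column as K = Σ(ρt)_known − 3.281 × (depth of known layers): K_A = 0 − 3.281×0 = 0; K_B = 56.463988 − 3.281×(1.5 + 20.792) = −16.676064.
Balance: K_A − x×(3.281 − 2.732) = K_B, so x = (K_A − K_B)/(3.281 − 2.732) = 16.6761/0.549 = 30.4 km.

30.4 km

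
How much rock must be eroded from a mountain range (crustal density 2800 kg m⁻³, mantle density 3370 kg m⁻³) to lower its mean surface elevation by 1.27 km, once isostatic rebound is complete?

7.51 km

Net drop Δ = e − u = e − e ρ_c/ρ_m = e (ρ_m − ρ_c)/ρ_m.
e = Δ ρ_m/(ρ_m − ρ_c) = 1.27 km × 3370/570 = 7.51 km.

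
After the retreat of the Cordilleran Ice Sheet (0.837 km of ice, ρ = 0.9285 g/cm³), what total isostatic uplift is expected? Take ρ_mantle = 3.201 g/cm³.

Removing the load lets mantle flow back in; uplift u satisfies ρ_ice t = ρ_m u.
u = t ρ_ice/ρ_m = 0.837 km × 0.9285/3.201 = 0.243 km.

0.243 km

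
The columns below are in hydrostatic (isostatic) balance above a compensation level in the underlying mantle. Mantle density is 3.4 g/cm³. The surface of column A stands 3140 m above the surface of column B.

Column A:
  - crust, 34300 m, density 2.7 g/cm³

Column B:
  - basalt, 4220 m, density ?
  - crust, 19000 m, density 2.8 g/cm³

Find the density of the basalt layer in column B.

2.94 g/cm³

Take the compensation level at the base of the deeper column (depth z_c below the surface of column A) and equate Σ ρ_i t_i down to z_c; mantle fills any gap and the z_c terms cancel.
Column A: 34300×2.7 + (z_c − 34300)×3.4
Column B: 3140×0 + 4220×ρ + 19000×2.8 + (z_c − 3140 − 23220)×3.4
The z_c×3.4 term appears on both sides and cancels. Collect the known terms of each column as K = Σ(ρt)_known − 3.4 × (depth of known layers): K_A = 92610 − 3.4×34300 = −24010; K_B = 53200 − 3.4×(3140 + 23220) = −36424.
Balance: K_A = K_B + 4220×ρ, so ρ = (K_A − K_B)/4220 = 12414/4220 = 2.94 g/cm³.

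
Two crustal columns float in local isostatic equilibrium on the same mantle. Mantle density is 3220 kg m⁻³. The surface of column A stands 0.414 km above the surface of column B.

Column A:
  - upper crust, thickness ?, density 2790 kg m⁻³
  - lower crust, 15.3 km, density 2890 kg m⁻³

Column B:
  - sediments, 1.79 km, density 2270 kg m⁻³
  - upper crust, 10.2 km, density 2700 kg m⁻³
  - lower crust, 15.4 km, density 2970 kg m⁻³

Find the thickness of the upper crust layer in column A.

16.6 km

Take the compensation level at the base of the deeper column (depth z_c below the surface of column A) and equate Σ ρ_i t_i down to z_c; mantle fills any gap and the z_c terms cancel.
Column A: x×2790 + 15.3×2890 + (z_c − 15.3 − x)×3220
Column B: 0.414×0 + 1.79×2270 + 10.2×2700 + 15.4×2970 + (z_c − 0.414 − 27.39)×3220
The z_c×3220 term appears on both sides and cancels. Collect the known terms of each column as K = Σ(ρt)_known − 3220 × (depth of known layers): K_A = 44217 − 3220×15.3 = −5049; K_B = 77341.3 − 3220×(0.414 + 27.39) = −12187.58.
Balance: K_A − x×(3220 − 2790) = K_B, so x = (K_A − K_B)/(3220 − 2790) = 7138.58/430 = 16.6 km.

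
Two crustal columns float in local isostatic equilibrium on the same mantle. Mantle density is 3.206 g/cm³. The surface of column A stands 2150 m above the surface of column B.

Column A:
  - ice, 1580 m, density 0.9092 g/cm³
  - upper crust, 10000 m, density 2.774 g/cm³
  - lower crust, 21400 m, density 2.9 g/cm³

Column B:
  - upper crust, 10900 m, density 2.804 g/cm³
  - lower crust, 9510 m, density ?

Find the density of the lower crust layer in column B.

2.87 g/cm³

Take the compensation level at the base of the deeper column (depth z_c below the surface of column A) and equate Σ ρ_i t_i down to z_c; mantle fills any gap and the z_c terms cancel.
Column A: 1580×0.9092 + 10000×2.774 + 21400×2.9 + (z_c − 32980)×3.206
Column B: 2150×0 + 10900×2.804 + 9510×ρ + (z_c − 2150 − 20410)×3.206
The z_c×3.206 term appears on both sides and cancels. Collect the known terms of each column as K = Σ(ρt)_known − 3.206 × (depth of known layers): K_A = 91236.536 − 3.206×32980 = −14497.344; K_B = 30563.6 − 3.206×(2150 + 20410) = −41763.76.
Balance: K_A = K_B + 9510×ρ, so ρ = (K_A − K_B)/9510 = 27266.4/9510 = 2.87 g/cm³.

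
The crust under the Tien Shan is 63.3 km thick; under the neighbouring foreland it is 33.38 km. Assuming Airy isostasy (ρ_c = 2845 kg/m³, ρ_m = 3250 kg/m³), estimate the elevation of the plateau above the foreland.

3.73 km

Excess crust Δ = 63.3 km − 33.38 km = 29.92 km, split between elevation h and root r with h + r = Δ.
Airy balance ρ_c h = (ρ_m − ρ_c) r gives r = h ρ_c/(ρ_m − ρ_c), so h (1 + ρ_c/(ρ_m − ρ_c)) = Δ, i.e. h = Δ (ρ_m − ρ_c)/ρ_m.
h = 29.92 km × 405/3250 = 3.73 km.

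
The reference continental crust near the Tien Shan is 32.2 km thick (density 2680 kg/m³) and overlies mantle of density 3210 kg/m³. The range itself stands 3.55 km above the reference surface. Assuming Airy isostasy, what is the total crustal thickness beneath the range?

53.7 km

Root depth r = h ρ_c / (ρ_m − ρ_c) = 3.55 km × 2680 / 530 = 17.95 km.
Total thickness = T + h + r = 32.2 km + 3.55 km + 17.95 km = 53.7 km.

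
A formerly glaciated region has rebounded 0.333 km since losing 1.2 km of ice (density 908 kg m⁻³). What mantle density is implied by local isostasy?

3270 kg m⁻³

ρ_m = ρ_ice t / u = 908 × 1.2 km/0.333 km = 3270 kg m⁻³.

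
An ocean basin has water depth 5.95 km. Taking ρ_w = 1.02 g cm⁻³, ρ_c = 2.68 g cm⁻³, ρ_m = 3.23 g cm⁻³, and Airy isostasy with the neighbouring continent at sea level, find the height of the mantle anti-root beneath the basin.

In Airy isostatic equilibrium: replacing crust with seawater at the top is compensated by replacing crust with mantle at the base: d (ρ_c − ρ_w) = a (ρ_m − ρ_c).
a = d (ρ_c − ρ_w)/(ρ_m − ρ_c) = 5.95 km × 1.66/0.55 = 18 km.

18 km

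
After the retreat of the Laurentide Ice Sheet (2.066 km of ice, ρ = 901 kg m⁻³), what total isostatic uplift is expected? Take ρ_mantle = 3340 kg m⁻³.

Removing the load lets mantle flow back in; uplift u satisfies ρ_ice t = ρ_m u.
u = t ρ_ice/ρ_m = 2.066 km × 901/3340 = 0.557 km.

0.557 km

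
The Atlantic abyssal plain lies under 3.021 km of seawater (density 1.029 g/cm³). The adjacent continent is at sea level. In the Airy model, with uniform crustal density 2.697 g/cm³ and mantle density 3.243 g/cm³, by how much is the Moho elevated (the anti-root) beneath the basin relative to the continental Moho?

9.23 km

By Archimedes' principle applied to the lithosphere: replacing crust with seawater at the top is compensated by replacing crust with mantle at the base: d (ρ_c − ρ_w) = a (ρ_m − ρ_c).
a = d (ρ_c − ρ_w)/(ρ_m − ρ_c) = 3.021 km × 1.668/0.546 = 9.23 km.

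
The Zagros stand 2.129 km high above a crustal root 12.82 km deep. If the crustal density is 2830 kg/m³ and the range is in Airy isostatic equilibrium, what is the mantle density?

Airy balance: ρ_c h = (ρ_m − ρ_c) r → ρ_m = ρ_c (1 + h/r).
ρ_m = 2830 × (1 + 2.129 km/12.82 km) = 3300 kg/m³.

3300 kg/m³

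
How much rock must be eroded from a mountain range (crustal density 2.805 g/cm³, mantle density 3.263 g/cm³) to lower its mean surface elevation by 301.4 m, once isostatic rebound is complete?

Net drop Δ = e − u = e − e ρ_c/ρ_m = e (ρ_m − ρ_c)/ρ_m.
e = Δ ρ_m/(ρ_m − ρ_c) = 301.4 m × 3.263/0.458 = 2150 m.

2150 m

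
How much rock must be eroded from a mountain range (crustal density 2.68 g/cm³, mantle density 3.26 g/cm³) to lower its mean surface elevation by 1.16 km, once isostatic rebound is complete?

Net drop Δ = e − u = e − e ρ_c/ρ_m = e (ρ_m − ρ_c)/ρ_m.
e = Δ ρ_m/(ρ_m − ρ_c) = 1.16 km × 3.26/0.58 = 6.52 km.

6.52 km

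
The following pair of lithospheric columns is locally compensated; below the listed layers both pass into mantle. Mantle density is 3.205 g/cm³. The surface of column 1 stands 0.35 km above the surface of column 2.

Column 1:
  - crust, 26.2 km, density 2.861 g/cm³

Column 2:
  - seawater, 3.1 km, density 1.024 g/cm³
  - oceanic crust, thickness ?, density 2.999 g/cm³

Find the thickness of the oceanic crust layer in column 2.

5.49 km

Take the compensation level at the base of the deeper column (depth z_c below the surface of column 1) and equate Σ ρ_i t_i down to z_c; mantle fills any gap and the z_c terms cancel.
Column 1: 26.2×2.861 + (z_c − 26.2)×3.205
Column 2: 0.35×0 + 3.1×1.024 + x×2.999 + (z_c − 0.35 − 3.1 − x)×3.205
The z_c×3.205 term appears on both sides and cancels. Collect the known terms of each column as K = Σ(ρt)_known − 3.205 × (depth of known layers): K_1 = 74.9582 − 3.205×26.2 = −9.0128; K_2 = 3.1744 − 3.205×(0.35 + 3.1) = −7.88285.
Balance: K_1 = K_2 − x×(3.205 − 2.999), so x = (K_2 − K_1)/(3.205 − 2.999) = 1.12995/0.206 = 5.49 km.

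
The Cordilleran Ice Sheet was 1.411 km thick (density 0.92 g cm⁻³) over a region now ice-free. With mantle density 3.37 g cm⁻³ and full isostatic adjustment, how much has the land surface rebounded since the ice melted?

Removing the load lets mantle flow back in; uplift u satisfies ρ_ice t = ρ_m u.
u = t ρ_ice/ρ_m = 1.411 km × 0.92/3.37 = 0.385 km.

0.385 km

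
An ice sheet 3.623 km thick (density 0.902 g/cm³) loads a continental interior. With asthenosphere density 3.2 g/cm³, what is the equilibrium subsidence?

1.02 km

Balancing pressure at the compensation depth: the ice load ρ_ice t is balanced by mantle displaced below, ρ_m s.
s = t ρ_ice / ρ_m = 3.623 km × 0.902/3.2 = 1.02 km.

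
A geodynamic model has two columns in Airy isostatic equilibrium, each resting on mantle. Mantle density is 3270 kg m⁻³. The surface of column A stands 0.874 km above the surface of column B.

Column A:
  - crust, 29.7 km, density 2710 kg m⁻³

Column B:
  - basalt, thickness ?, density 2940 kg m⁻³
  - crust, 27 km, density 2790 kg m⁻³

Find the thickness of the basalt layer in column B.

2.47 km

Take the compensation level at the base of the deeper column (depth z_c below the surface of column A) and equate Σ ρ_i t_i down to z_c; mantle fills any gap and the z_c terms cancel.
Column A: 29.7×2710 + (z_c − 29.7)×3270
Column B: 0.874×0 + x×2940 + 27×2790 + (z_c − 0.874 − 27 − x)×3270
The z_c×3270 term appears on both sides and cancels. Collect the known terms of each column as K = Σ(ρt)_known − 3270 × (depth of known layers): K_A = 80487 − 3270×29.7 = −16632; K_B = 75330 − 3270×(0.874 + 27) = −15817.98.
Balance: K_A = K_B − x×(3270 − 2940), so x = (K_B − K_A)/(3270 − 2940) = 814.02/330 = 2.47 km.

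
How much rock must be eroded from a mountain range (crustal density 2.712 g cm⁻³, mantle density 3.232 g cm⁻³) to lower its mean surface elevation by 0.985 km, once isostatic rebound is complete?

Net drop Δ = e − u = e − e ρ_c/ρ_m = e (ρ_m − ρ_c)/ρ_m.
e = Δ ρ_m/(ρ_m − ρ_c) = 0.985 km × 3.232/0.52 = 6.12 km.

6.12 km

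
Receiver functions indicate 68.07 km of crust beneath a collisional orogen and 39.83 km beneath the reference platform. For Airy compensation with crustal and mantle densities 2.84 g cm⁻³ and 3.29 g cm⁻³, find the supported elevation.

3.86 km

Excess crust Δ = 68.07 km − 39.83 km = 28.24 km, split between elevation h and root r with h + r = Δ.
Airy balance ρ_c h = (ρ_m − ρ_c) r gives r = h ρ_c/(ρ_m − ρ_c), so h (1 + ρ_c/(ρ_m − ρ_c)) = Δ, i.e. h = Δ (ρ_m − ρ_c)/ρ_m.
h = 28.24 km × 0.45/3.29 = 3.86 km.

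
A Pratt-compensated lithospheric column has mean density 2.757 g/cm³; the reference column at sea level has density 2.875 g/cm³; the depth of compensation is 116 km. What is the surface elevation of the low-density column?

4.96 km

ρ_ref D = ρ (D + h) → h = D (ρ_ref − ρ)/ρ.
h = 116 km × (2.875 − 2.757)/2.757 = 4.96 km.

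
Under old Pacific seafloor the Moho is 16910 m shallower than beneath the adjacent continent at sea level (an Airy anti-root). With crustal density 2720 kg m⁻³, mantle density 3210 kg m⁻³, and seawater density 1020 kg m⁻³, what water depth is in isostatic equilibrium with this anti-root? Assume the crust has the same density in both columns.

Replacing a thickness d of crust by seawater at the top must be balanced by replacing crust with mantle at the base: d (ρ_c − ρ_w) = a (ρ_m − ρ_c).
d = a (ρ_m − ρ_c)/(ρ_c − ρ_w) = 16910 m × 490/1700 = 4870 m.

4870 m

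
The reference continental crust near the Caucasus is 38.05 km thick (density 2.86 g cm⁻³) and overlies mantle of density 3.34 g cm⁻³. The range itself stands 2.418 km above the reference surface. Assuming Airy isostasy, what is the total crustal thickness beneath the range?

Root depth r = h ρ_c / (ρ_m − ρ_c) = 2.418 km × 2.86 / 0.48 = 14.41 km.
Total thickness = T + h + r = 38.05 km + 2.418 km + 14.41 km = 54.9 km.

54.9 km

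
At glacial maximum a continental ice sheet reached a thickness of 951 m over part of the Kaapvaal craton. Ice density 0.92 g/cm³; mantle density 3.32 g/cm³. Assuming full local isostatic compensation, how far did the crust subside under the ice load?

264 m

By Archimedes' principle applied to the lithosphere: the ice load ρ_ice t is balanced by mantle displaced below, ρ_m s.
s = t ρ_ice / ρ_m = 951 m × 0.92/3.32 = 264 m.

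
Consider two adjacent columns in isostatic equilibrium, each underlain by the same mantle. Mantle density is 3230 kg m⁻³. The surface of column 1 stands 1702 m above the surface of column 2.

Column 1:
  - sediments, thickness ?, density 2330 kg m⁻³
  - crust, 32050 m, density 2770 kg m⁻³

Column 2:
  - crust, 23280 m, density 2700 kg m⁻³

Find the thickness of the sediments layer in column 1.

3440 m

Take the compensation level at the base of the deeper column (depth z_c below the surface of column 1) and equate Σ ρ_i t_i down to z_c; mantle fills any gap and the z_c terms cancel.
Column 1: x×2330 + 32050×2770 + (z_c − 32050 − x)×3230
Column 2: 1702×0 + 23280×2700 + (z_c − 1702 − 23280)×3230
The z_c×3230 term appears on both sides and cancels. Collect the known terms of each column as K = Σ(ρt)_known − 3230 × (depth of known layers): K_1 = 88778500 − 3230×32050 = −14743000; K_2 = 62856000 − 3230×(1702 + 23280) = −17835860.
Balance: K_1 − x×(3230 − 2330) = K_2, so x = (K_1 − K_2)/(3230 − 2330) = 3092860/900 = 3440 m.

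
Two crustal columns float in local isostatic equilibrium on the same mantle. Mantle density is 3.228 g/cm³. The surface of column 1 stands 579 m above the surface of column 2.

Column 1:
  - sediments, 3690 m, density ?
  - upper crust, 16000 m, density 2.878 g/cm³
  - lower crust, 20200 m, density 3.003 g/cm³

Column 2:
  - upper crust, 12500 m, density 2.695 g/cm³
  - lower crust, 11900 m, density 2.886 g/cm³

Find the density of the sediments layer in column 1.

2.56 g/cm³

Take the compensation level at the base of the deeper column (depth z_c below the surface of column 1) and equate Σ ρ_i t_i down to z_c; mantle fills any gap and the z_c terms cancel.
Column 1: 3690×ρ + 16000×2.878 + 20200×3.003 + (z_c − 39890)×3.228
Column 2: 579×0 + 12500×2.695 + 11900×2.886 + (z_c − 579 − 24400)×3.228
The z_c×3.228 term appears on both sides and cancels. Collect the known terms of each column as K = Σ(ρt)_known − 3.228 × (depth of known layers): K_1 = 106708.6 − 3.228×39890 = −22056.32; K_2 = 68030.9 − 3.228×(579 + 24400) = −12601.312.
Balance: K_1 + 3690×ρ = K_2, so ρ = (K_2 − K_1)/3690 = 9455.01/3690 = 2.56 g/cm³.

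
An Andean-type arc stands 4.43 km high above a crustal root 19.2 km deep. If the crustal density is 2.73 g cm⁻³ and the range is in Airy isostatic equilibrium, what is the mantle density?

Airy balance: ρ_c h = (ρ_m − ρ_c) r → ρ_m = ρ_c (1 + h/r).
ρ_m = 2.73 × (1 + 4.43 km/19.2 km) = 3.36 g cm⁻³.

3.36 g cm⁻³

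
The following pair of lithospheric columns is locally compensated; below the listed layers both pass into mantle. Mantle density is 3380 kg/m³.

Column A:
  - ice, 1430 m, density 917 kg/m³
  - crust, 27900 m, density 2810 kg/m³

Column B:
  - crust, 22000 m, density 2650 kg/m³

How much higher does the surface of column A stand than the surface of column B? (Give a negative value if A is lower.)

996 m

For any compensation level in the mantle, the mantle terms cancel and isostasy reduces to e = (Σt_A − Σt_B) − (Σ(ρt)_A − Σ(ρt)_B) / ρ_m.
Σt_A = 29330 m; Σt_B = 22000 m; Σ(ρt)_A = 79710310; Σ(ρt)_B = 58300000 (in m·kg/m³).
e = (29330 − 22000) − (79710310 − 58300000) / 3380 = 996 m.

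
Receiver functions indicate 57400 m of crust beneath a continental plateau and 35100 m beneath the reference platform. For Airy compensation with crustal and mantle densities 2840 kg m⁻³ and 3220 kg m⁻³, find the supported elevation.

2630 m

Excess crust Δ = 57400 m − 35100 m = 22300 m, split between elevation h and root r with h + r = Δ.
Airy balance ρ_c h = (ρ_m − ρ_c) r gives r = h ρ_c/(ρ_m − ρ_c), so h (1 + ρ_c/(ρ_m − ρ_c)) = Δ, i.e. h = Δ (ρ_m − ρ_c)/ρ_m.
h = 22300 m × 380/3220 = 2630 m.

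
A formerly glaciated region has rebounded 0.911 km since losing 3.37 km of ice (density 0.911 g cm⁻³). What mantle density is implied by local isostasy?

ρ_m = ρ_ice t / u = 0.911 × 3.37 km/0.911 km = 3.37 g cm⁻³.

3.37 g cm⁻³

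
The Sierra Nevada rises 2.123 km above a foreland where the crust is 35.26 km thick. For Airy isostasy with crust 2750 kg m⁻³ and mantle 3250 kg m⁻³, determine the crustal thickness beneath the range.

Root depth r = h ρ_c / (ρ_m − ρ_c) = 2.123 km × 2750 / 500 = 11.68 km.
Total thickness = T + h + r = 35.26 km + 2.123 km + 11.68 km = 49.1 km.

49.1 km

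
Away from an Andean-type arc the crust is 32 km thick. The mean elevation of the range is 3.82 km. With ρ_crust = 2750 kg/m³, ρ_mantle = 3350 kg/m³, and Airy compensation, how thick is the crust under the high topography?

53.3 km

Root depth r = h ρ_c / (ρ_m − ρ_c) = 3.82 km × 2750 / 600 = 17.51 km.
Total thickness = T + h + r = 32 km + 3.82 km + 17.51 km = 53.3 km.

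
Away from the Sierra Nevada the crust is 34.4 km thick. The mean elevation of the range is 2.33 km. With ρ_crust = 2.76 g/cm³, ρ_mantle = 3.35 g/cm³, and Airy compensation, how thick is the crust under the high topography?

Root depth r = h ρ_c / (ρ_m − ρ_c) = 2.33 km × 2.76 / 0.59 = 10.9 km.
Total thickness = T + h + r = 34.4 km + 2.33 km + 10.9 km = 47.6 km.

47.6 km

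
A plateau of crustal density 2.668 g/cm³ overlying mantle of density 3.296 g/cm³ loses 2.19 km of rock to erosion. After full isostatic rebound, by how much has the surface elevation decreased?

0.417 km

Rebound u = e ρ_c/ρ_m = 2.19 km × 2.668/3.296 = 1.773 km.
Net surface drop = e − u = 2.19 km − 1.773 km = e (ρ_m − ρ_c)/ρ_m = 0.417 km.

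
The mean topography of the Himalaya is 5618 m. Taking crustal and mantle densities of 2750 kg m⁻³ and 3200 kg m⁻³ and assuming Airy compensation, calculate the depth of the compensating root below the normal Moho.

34300 m

In Airy isostatic equilibrium: the weight of the topography is balanced by the buoyancy of the root, ρ_c h = (ρ_m − ρ_c) r.
r = h · ρ_c / (ρ_m − ρ_c) = 5618 m × 2750 / (3200 − 2750) = 34300 m.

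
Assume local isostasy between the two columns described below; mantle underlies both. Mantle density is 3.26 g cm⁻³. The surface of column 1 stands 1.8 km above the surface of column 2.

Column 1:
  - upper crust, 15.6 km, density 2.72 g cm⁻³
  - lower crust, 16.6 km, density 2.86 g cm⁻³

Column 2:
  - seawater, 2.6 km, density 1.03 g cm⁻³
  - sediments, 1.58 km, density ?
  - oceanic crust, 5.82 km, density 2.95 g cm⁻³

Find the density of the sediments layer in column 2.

Take the compensation level at the base of the deeper column (depth z_c below the surface of column 1) and equate Σ ρ_i t_i down to z_c; mantle fills any gap and the z_c terms cancel.
Column 1: 15.6×2.72 + 16.6×2.86 + (z_c − 32.2)×3.26
Column 2: 1.8×0 + 2.6×1.03 + 1.58×ρ + 5.82×2.95 + (z_c − 1.8 − 10)×3.26
The z_c×3.26 term appears on both sides and cancels. Collect the known terms of each column as K = Σ(ρt)_known − 3.26 × (depth of known layers): K_1 = 89.908 − 3.26×32.2 = −15.064; K_2 = 19.847 − 3.26×(1.8 + 10) = −18.621.
Balance: K_1 = K_2 + 1.58×ρ, so ρ = (K_1 − K_2)/1.58 = 3.557/1.58 = 2.25 g cm⁻³.

2.25 g cm⁻³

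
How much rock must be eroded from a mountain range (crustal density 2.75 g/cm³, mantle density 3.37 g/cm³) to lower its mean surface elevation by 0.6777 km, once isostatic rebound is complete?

Net drop Δ = e − u = e − e ρ_c/ρ_m = e (ρ_m − ρ_c)/ρ_m.
e = Δ ρ_m/(ρ_m − ρ_c) = 0.6777 km × 3.37/0.62 = 3.68 km.

3.68 km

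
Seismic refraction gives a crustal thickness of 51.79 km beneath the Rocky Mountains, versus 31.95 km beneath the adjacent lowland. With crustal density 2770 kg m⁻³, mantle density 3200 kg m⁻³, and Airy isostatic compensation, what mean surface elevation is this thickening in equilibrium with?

2.67 km

Excess crust Δ = 51.79 km − 31.95 km = 19.84 km, split between elevation h and root r with h + r = Δ.
Airy balance ρ_c h = (ρ_m − ρ_c) r gives r = h ρ_c/(ρ_m − ρ_c), so h (1 + ρ_c/(ρ_m − ρ_c)) = Δ, i.e. h = Δ (ρ_m − ρ_c)/ρ_m.
h = 19.84 km × 430/3200 = 2.67 km.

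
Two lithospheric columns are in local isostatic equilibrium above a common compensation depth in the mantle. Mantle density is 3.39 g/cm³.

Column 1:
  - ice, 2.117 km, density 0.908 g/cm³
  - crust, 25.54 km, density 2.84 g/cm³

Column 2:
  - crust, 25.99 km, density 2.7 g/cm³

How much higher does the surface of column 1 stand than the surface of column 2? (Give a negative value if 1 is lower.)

0.404 km

For any compensation level in the mantle, the mantle terms cancel and isostasy reduces to e = (Σt_1 − Σt_2) − (Σ(ρt)_1 − Σ(ρt)_2) / ρ_m.
Σt_1 = 27.657 km; Σt_2 = 25.99 km; Σ(ρt)_1 = 74.455836; Σ(ρt)_2 = 70.173 (in km·g/cm³).
e = (27.657 − 25.99) − (74.455836 − 70.173) / 3.39 = 0.404 km.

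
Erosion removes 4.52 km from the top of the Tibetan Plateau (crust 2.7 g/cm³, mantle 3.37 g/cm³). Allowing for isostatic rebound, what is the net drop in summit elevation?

0.899 km

Rebound u = e ρ_c/ρ_m = 4.52 km × 2.7/3.37 = 3.621 km.
Net surface drop = e − u = 4.52 km − 3.621 km = e (ρ_m − ρ_c)/ρ_m = 0.899 km.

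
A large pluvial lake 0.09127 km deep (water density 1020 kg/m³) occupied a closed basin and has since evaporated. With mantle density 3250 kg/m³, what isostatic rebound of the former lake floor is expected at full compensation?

u = d ρ_w/ρ_m = 0.09127 km × 1020/3250 = 0.0286 km.

0.0286 km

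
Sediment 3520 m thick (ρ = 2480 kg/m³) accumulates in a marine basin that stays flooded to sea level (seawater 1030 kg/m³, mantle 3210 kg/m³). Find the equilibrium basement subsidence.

Submarine loading: the sediment displaces seawater, and the subsidence is in turn flooded, so s (ρ_m − ρ_w) = t (ρ_sed − ρ_w).
s = 3520 m × (2480 − 1030) / (3210 − 1030) = 2340 m.

2340 m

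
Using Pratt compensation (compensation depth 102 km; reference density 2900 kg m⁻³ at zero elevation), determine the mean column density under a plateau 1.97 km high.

2850 kg m⁻³

Pratt balance: ρ_ref D = ρ (D + h).
ρ = ρ_ref D/(D + h) = 2900 × 102 km/(102 km + 1.97 km) = 2850 kg m⁻³.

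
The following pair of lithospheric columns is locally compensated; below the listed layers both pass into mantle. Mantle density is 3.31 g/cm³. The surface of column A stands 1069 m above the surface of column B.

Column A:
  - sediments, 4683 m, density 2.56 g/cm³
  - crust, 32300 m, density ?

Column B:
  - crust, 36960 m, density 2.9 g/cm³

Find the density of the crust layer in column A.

Take the compensation level at the base of the deeper column (depth z_c below the surface of column A) and equate Σ ρ_i t_i down to z_c; mantle fills any gap and the z_c terms cancel.
Column A: 4683×2.56 + 32300×ρ + (z_c − 36983)×3.31
Column B: 1069×0 + 36960×2.9 + (z_c − 1069 − 36960)×3.31
The z_c×3.31 term appears on both sides and cancels. Collect the known terms of each column as K = Σ(ρt)_known − 3.31 × (depth of known layers): K_A = 11988.48 − 3.31×36983 = −110425.25; K_B = 107184 − 3.31×(1069 + 36960) = −18691.99.
Balance: K_A + 32300×ρ = K_B, so ρ = (K_B − K_A)/32300 = 91733.3/32300 = 2.84 g/cm³.

2.84 g/cm³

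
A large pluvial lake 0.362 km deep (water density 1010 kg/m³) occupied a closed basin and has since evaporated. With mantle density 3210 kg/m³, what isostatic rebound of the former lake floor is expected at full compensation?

u = d ρ_w/ρ_m = 0.362 km × 1010/3210 = 0.114 km.

0.114 km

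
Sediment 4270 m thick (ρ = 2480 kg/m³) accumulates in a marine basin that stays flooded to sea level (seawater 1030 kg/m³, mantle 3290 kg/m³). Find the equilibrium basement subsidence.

Submarine loading: the sediment displaces seawater, and the subsidence is in turn flooded, so s (ρ_m − ρ_w) = t (ρ_sed − ρ_w).
s = 4270 m × (2480 − 1030) / (3290 − 1030) = 2740 m.

2740 m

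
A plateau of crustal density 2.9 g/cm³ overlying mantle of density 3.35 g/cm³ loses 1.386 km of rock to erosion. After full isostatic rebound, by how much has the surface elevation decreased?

0.186 km

Rebound u = e ρ_c/ρ_m = 1.386 km × 2.9/3.35 = 1.2 km.
Net surface drop = e − u = 1.386 km − 1.2 km = e (ρ_m − ρ_c)/ρ_m = 0.186 km.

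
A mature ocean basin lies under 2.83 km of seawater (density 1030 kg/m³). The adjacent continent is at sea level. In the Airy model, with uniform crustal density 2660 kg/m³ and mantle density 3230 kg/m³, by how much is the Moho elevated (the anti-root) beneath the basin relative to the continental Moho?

Balancing pressure at the compensation depth: replacing crust with seawater at the top is compensated by replacing crust with mantle at the base: d (ρ_c − ρ_w) = a (ρ_m − ρ_c).
a = d (ρ_c − ρ_w)/(ρ_m − ρ_c) = 2.83 km × 1630/570 = 8.09 km.

8.09 km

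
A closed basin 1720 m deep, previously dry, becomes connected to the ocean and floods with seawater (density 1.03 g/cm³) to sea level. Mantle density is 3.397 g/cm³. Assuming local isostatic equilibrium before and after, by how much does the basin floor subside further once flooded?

748 m

After flooding the water column is d + s deep. Its weight must equal the weight of mantle displaced by the extra subsidence s: (d + s) ρ_w = s ρ_m.
s = d ρ_w / (ρ_m − ρ_w) = 1720 m × 1.03/(3.397 − 1.03) = 748 m.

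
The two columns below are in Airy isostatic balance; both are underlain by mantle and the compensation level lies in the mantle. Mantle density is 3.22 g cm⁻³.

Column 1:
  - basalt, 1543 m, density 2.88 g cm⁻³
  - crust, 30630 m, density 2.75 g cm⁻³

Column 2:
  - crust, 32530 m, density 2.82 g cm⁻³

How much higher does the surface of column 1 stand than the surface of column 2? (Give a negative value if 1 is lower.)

For any compensation level in the mantle, the mantle terms cancel and isostasy reduces to e = (Σt_1 − Σt_2) − (Σ(ρt)_1 − Σ(ρt)_2) / ρ_m.
Σt_1 = 32173 m; Σt_2 = 32530 m; Σ(ρt)_1 = 88676.34; Σ(ρt)_2 = 91734.6 (in m·g cm⁻³).
e = (32173 − 32530) − (88676.34 − 91734.6) / 3.22 = 593 m.

593 m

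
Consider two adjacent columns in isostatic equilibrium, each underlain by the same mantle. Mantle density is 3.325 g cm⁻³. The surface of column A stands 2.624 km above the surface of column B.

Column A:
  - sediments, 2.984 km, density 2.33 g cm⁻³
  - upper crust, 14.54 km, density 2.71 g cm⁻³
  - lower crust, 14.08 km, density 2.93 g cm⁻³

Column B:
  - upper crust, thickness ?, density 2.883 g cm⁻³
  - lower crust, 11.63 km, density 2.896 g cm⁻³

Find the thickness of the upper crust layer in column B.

Take the compensation level at the base of the deeper column (depth z_c below the surface of column A) and equate Σ ρ_i t_i down to z_c; mantle fills any gap and the z_c terms cancel.
Column A: 2.984×2.33 + 14.54×2.71 + 14.08×2.93 + (z_c − 31.604)×3.325
Column B: 2.624×0 + x×2.883 + 11.63×2.896 + (z_c − 2.624 − 11.63 − x)×3.325
The z_c×3.325 term appears on both sides and cancels. Collect the known terms of each column as K = Σ(ρt)_known − 3.325 × (depth of known layers): K_A = 87.61052 − 3.325×31.604 = −17.47278; K_B = 33.68048 − 3.325×(2.624 + 11.63) = −13.71407.
Balance: K_A = K_B − x×(3.325 − 2.883), so x = (K_B − K_A)/(3.325 − 2.883) = 3.75871/0.442 = 8.5 km.

8.5 km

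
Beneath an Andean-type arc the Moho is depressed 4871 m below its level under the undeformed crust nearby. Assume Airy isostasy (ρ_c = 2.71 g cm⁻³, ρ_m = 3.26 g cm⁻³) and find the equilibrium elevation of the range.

By Archimedes' principle applied to the lithosphere: ρ_c h = (ρ_m − ρ_c) r.
h = r (ρ_m − ρ_c) / ρ_c = 4871 m × (3.26 − 2.71) / 2.71 = 989 m.

989 m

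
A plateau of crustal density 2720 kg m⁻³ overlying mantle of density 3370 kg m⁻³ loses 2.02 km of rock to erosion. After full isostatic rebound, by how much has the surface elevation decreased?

Rebound u = e ρ_c/ρ_m = 2.02 km × 2720/3370 = 1.63 km.
Net surface drop = e − u = 2.02 km − 1.63 km = e (ρ_m − ρ_c)/ρ_m = 0.39 km.

0.39 km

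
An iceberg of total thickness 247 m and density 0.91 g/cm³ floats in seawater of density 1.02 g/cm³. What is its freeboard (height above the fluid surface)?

26.6 m

Floating equilibrium: submerged depth d = t ρ_obj/ρ_fluid = 247 m × 0.91/1.02 = 220.4 m.
Freeboard = t − d = 247 m − 220.4 m = 26.6 m.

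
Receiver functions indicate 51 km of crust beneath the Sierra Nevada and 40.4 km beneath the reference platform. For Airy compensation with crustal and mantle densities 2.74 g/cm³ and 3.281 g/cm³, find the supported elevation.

Excess crust Δ = 51 km − 40.4 km = 10.6 km, split between elevation h and root r with h + r = Δ.
Airy balance ρ_c h = (ρ_m − ρ_c) r gives r = h ρ_c/(ρ_m − ρ_c), so h (1 + ρ_c/(ρ_m − ρ_c)) = Δ, i.e. h = Δ (ρ_m − ρ_c)/ρ_m.
h = 10.6 km × 0.541/3.281 = 1.75 km.

1.75 km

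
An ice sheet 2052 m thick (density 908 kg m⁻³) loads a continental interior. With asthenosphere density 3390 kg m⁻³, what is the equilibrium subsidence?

For local isostatic compensation: the ice load ρ_ice t is balanced by mantle displaced below, ρ_m s.
s = t ρ_ice / ρ_m = 2052 m × 908/3390 = 550 m.

550 m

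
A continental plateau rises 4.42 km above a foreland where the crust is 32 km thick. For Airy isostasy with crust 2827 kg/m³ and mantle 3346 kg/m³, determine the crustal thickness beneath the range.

60.5 km

Root depth r = h ρ_c / (ρ_m − ρ_c) = 4.42 km × 2827 / 519 = 24.08 km.
Total thickness = T + h + r = 32 km + 4.42 km + 24.08 km = 60.5 km.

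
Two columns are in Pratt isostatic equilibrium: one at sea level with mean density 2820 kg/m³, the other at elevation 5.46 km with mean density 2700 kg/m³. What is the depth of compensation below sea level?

ρ_ref D = ρ (D + h) → D (ρ_ref − ρ) = ρ h.
D = ρ h/(ρ_ref − ρ) = 2700 × 5.46 km/(2820 − 2700) = 123 km.

123 km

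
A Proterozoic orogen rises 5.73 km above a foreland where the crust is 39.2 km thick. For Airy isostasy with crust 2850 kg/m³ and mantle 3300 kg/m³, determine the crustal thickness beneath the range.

Root depth r = h ρ_c / (ρ_m − ρ_c) = 5.73 km × 2850 / 450 = 36.29 km.
Total thickness = T + h + r = 39.2 km + 5.73 km + 36.29 km = 81.2 km.

81.2 km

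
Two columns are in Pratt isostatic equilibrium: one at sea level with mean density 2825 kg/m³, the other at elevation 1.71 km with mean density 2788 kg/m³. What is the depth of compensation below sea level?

129 km

ρ_ref D = ρ (D + h) → D (ρ_ref − ρ) = ρ h.
D = ρ h/(ρ_ref − ρ) = 2788 × 1.71 km/(2825 − 2788) = 129 km.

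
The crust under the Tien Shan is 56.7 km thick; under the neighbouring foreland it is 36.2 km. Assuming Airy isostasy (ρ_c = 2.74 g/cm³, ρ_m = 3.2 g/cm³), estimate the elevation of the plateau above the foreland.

Excess crust Δ = 56.7 km − 36.2 km = 20.5 km, split between elevation h and root r with h + r = Δ.
Airy balance ρ_c h = (ρ_m − ρ_c) r gives r = h ρ_c/(ρ_m − ρ_c), so h (1 + ρ_c/(ρ_m − ρ_c)) = Δ, i.e. h = Δ (ρ_m − ρ_c)/ρ_m.
h = 20.5 km × 0.46/3.2 = 2.95 km.

2.95 km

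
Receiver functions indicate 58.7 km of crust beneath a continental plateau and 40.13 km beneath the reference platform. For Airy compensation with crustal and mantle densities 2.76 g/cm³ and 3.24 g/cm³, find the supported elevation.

2.75 km

Excess crust Δ = 58.7 km − 40.13 km = 18.57 km, split between elevation h and root r with h + r = Δ.
Airy balance ρ_c h = (ρ_m − ρ_c) r gives r = h ρ_c/(ρ_m − ρ_c), so h (1 + ρ_c/(ρ_m − ρ_c)) = Δ, i.e. h = Δ (ρ_m − ρ_c)/ρ_m.
h = 18.57 km × 0.48/3.24 = 2.75 km.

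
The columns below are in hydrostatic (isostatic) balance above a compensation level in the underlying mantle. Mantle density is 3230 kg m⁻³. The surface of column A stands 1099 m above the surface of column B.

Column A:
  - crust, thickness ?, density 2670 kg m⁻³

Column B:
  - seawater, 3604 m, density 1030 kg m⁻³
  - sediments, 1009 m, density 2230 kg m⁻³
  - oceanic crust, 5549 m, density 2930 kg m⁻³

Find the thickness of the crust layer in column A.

Take the compensation level at the base of the deeper column (depth z_c below the surface of column A) and equate Σ ρ_i t_i down to z_c; mantle fills any gap and the z_c terms cancel.
Column A: x×2670 + (z_c − 0 − x)×3230
Column B: 1099×0 + 3604×1030 + 1009×2230 + 5549×2930 + (z_c − 1099 − 10162)×3230
The z_c×3230 term appears on both sides and cancels. Collect the known terms of each column as K = Σ(ρt)_known − 3230 × (depth of known layers): K_A = 0 − 3230×0 = 0; K_B = 22220760 − 3230×(1099 + 10162) = −14152270.
Balance: K_A − x×(3230 − 2670) = K_B, so x = (K_A − K_B)/(3230 − 2670) = 14152300/560 = 25300 m.

25300 m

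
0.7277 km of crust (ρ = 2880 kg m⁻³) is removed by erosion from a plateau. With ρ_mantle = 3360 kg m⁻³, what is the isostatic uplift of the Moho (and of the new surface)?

Unloading: uplift u = e ρ_c/ρ_m = 0.7277 km × 2880/3360 = 0.624 km.

0.624 km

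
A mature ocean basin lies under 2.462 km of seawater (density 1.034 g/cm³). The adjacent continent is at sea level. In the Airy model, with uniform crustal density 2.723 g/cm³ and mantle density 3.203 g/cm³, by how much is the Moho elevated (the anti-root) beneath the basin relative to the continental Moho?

8.66 km

Balancing pressure at the compensation depth: replacing crust with seawater at the top is compensated by replacing crust with mantle at the base: d (ρ_c − ρ_w) = a (ρ_m − ρ_c).
a = d (ρ_c − ρ_w)/(ρ_m − ρ_c) = 2.462 km × 1.689/0.48 = 8.66 km.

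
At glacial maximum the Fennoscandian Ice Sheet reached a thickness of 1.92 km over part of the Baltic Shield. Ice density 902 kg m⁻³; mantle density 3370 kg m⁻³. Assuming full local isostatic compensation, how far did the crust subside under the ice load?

0.514 km

Balancing pressure at the compensation depth: the ice load ρ_ice t is balanced by mantle displaced below, ρ_m s.
s = t ρ_ice / ρ_m = 1.92 km × 902/3370 = 0.514 km.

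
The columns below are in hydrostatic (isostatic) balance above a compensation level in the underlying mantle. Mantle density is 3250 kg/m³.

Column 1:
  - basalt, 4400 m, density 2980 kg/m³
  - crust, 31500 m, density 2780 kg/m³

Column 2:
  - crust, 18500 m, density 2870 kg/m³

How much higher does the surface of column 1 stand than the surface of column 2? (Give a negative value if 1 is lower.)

2760 m

For any compensation level in the mantle, the mantle terms cancel and isostasy reduces to e = (Σt_1 − Σt_2) − (Σ(ρt)_1 − Σ(ρt)_2) / ρ_m.
Σt_1 = 35900 m; Σt_2 = 18500 m; Σ(ρt)_1 = 100682000; Σ(ρt)_2 = 53095000 (in m·kg/m³).
e = (35900 − 18500) − (100682000 − 53095000) / 3250 = 2760 m.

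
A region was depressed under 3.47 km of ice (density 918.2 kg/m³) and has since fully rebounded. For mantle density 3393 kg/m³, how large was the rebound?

Removing the load lets mantle flow back in; uplift u satisfies ρ_ice t = ρ_m u.
u = t ρ_ice/ρ_m = 3.47 km × 918.2/3393 = 0.939 km.

0.939 km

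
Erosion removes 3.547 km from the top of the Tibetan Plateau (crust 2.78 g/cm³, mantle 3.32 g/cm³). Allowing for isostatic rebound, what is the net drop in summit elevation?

0.577 km

Rebound u = e ρ_c/ρ_m = 3.547 km × 2.78/3.32 = 2.97 km.
Net surface drop = e − u = 3.547 km − 2.97 km = e (ρ_m − ρ_c)/ρ_m = 0.577 km.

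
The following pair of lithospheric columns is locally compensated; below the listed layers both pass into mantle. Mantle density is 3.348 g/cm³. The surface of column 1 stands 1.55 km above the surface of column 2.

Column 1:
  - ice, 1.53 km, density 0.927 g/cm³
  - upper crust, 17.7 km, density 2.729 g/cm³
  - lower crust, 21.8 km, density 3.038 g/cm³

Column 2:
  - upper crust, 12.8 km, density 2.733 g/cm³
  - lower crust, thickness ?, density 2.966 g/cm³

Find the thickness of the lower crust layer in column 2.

21.9 km

Take the compensation level at the base of the deeper column (depth z_c below the surface of column 1) and equate Σ ρ_i t_i down to z_c; mantle fills any gap and the z_c terms cancel.
Column 1: 1.53×0.927 + 17.7×2.729 + 21.8×3.038 + (z_c − 41.03)×3.348
Column 2: 1.55×0 + 12.8×2.733 + x×2.966 + (z_c − 1.55 − 12.8 − x)×3.348
The z_c×3.348 term appears on both sides and cancels. Collect the known terms of each column as K = Σ(ρt)_known − 3.348 × (depth of known layers): K_1 = 115.95001 − 3.348×41.03 = −21.41843; K_2 = 34.9824 − 3.348×(1.55 + 12.8) = −13.0614.
Balance: K_1 = K_2 − x×(3.348 − 2.966), so x = (K_2 − K_1)/(3.348 − 2.966) = 8.35703/0.382 = 21.9 km.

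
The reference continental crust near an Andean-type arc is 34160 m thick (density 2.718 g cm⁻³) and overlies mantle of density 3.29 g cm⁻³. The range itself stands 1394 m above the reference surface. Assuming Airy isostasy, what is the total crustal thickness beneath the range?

42200 m

Root depth r = h ρ_c / (ρ_m − ρ_c) = 1394 m × 2.718 / 0.572 = 6624 m.
Total thickness = T + h + r = 34160 m + 1394 m + 6624 m = 42200 m.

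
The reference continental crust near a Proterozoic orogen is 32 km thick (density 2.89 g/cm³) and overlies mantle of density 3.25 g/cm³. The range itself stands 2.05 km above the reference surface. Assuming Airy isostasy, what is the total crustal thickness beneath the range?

50.5 km

Root depth r = h ρ_c / (ρ_m − ρ_c) = 2.05 km × 2.89 / 0.36 = 16.46 km.
Total thickness = T + h + r = 32 km + 2.05 km + 16.46 km = 50.5 km.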